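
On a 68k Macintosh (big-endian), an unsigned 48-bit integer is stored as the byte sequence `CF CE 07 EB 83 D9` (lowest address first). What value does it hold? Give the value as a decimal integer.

228483803087833

In big-endian order the high byte comes first in memory.
The bytes are already most-significant first: 0xCFCE07EB83D9.
0xCFCE07EB83D9 = 228483803087833.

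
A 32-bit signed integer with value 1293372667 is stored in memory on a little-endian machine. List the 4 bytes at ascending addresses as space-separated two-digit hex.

FB 4C 17 4D

1293372667 in hexadecimal, padded to 32 bits, is 0x4D174CFB.
Split into bytes (most-significant first): 4D 17 4C FB.
Little-endian stores the least-significant byte at the lowest address.
So at ascending addresses the bytes are FB 4C 17 4D.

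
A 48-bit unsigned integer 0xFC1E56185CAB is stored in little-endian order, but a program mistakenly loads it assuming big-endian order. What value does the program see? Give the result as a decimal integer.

Stored little-endian, the bytes at ascending addresses are AB 5C 18 56 1E FC.
Read back as big-endian, the last byte is least significant, giving 0xAB5C18561EFC.
0xAB5C18561EFC = 188412033638140.

188412033638140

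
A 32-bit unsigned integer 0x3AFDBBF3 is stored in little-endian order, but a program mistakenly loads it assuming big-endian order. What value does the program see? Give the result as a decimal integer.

4089183546

Stored little-endian, the bytes at ascending addresses are F3 BB FD 3A.
Read back as big-endian, the last byte is least significant, giving 0xF3BBFD3A.
0xF3BBFD3A = 4089183546.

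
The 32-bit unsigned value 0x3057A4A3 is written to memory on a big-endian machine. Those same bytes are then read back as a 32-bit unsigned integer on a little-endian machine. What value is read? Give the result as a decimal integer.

2745456432

Stored big-endian, the bytes at ascending addresses are 30 57 A4 A3.
Read back as little-endian, the first byte is least significant, giving 0xA3A45730.
0xA3A45730 = 2745456432.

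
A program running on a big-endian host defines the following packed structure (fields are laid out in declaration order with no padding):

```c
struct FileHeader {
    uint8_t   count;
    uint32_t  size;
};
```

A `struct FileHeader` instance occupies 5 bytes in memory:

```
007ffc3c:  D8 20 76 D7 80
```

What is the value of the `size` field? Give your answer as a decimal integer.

`size` follows `count` (1 byte), so it starts at byte offset 1 and occupies 4 bytes.
Bytes at offsets 1..4: 20 76 D7 80.
In big-endian order the high byte comes first in memory.
The bytes are already most-significant first: 0x2076D780.
0x2076D780 = 544659328.

544659328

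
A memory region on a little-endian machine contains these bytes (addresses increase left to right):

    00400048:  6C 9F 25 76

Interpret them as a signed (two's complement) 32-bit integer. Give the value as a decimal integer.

Little-endian: lowest address holds the least-significant byte.
Reassemble most-significant byte first: 76 25 9F 6C → 0x76259F6C.
0x76259F6C = 1982177132.

1982177132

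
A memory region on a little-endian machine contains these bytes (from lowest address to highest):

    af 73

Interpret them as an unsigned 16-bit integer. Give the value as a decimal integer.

Little-endian: lowest address holds the least-significant byte.
Reassemble most-significant byte first: 73 AF → 0x73AF.
0x73AF = 29615.

29615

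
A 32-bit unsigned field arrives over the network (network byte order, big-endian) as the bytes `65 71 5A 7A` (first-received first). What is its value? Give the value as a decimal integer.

In big-endian order the high byte comes first in memory.
The bytes are already most-significant first: 0x65715A7A.
0x65715A7A = 1701927546.

1701927546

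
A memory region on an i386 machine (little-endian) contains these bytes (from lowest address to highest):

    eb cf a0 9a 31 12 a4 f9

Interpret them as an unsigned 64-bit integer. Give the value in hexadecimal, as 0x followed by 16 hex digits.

0xF9A412319AA0CFEB

In little-endian order the low byte comes first in memory.
Reassemble most-significant byte first: F9 A4 12 31 9A A0 CF EB → 0xF9A412319AA0CFEB.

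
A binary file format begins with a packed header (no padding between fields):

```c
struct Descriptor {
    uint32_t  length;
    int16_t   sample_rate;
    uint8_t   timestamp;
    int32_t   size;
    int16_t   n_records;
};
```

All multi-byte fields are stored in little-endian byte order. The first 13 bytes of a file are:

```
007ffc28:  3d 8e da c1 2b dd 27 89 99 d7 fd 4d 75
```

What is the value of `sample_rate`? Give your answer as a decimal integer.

`sample_rate` follows `length` (4 bytes), so it starts at byte offset 4 and occupies 2 bytes.
Bytes at offsets 4..5: 2B DD.
Little-endian stores the least-significant byte at the lowest address.
Reassemble most-significant byte first: DD 2B → 0xDD2B.
Top bit is set, so as a signed 16-bit value this is 0xDD2B − 2^16 = -8917.

-8917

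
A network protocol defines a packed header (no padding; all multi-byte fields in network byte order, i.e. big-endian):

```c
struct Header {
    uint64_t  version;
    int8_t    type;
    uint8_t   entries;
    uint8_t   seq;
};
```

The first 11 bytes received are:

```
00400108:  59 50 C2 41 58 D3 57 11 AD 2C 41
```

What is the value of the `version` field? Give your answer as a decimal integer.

`version` is the first field, at byte offset 0, occupying 8 bytes.
Bytes at offsets 0..7: 59 50 C2 41 58 D3 57 11.
Big-endian: lowest address holds the most-significant byte.
The bytes are already most-significant first: 0x5950C24158D35711.
0x5950C24158D35711 = 6435857453431346961.

6435857453431346961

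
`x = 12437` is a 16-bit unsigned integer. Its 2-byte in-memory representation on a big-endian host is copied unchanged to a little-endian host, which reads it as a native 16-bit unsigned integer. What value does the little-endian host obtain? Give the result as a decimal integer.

38192

12437 in 16-bit hexadecimal is 0x3095.
Stored big-endian, the bytes at ascending addresses are 30 95.
Read back as little-endian, the first byte is least significant, giving 0x9530.
0x9530 = 38192.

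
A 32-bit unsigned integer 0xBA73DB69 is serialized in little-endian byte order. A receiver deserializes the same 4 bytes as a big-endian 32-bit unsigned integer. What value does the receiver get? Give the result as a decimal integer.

Stored little-endian, the bytes at ascending addresses are 69 DB 73 BA.
Read back as big-endian, the last byte is least significant, giving 0x69DB73BA.
0x69DB73BA = 1775989690.

1775989690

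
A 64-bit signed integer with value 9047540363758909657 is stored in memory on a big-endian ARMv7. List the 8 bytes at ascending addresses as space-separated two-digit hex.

7D 8F 52 06 60 DB B8 D9

9047540363758909657 in hexadecimal, padded to 64 bits, is 0x7D8F520660DBB8D9.
Split into bytes (most-significant first): 7D 8F 52 06 60 DB B8 D9.
In big-endian order the high byte comes first in memory.
So the memory order matches the most-significant-first order: 7D 8F 52 06 60 DB B8 D9.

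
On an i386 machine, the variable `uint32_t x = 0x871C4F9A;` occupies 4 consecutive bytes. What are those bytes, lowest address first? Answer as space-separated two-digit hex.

Split into bytes (most-significant first): 87 1C 4F 9A.
Little-endian stores the least-significant byte at the lowest address.
So at ascending addresses the bytes are 9A 4F 1C 87.

9A 4F 1C 87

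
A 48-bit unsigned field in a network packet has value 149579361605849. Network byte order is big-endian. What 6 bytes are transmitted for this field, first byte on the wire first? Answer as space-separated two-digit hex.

88 0A A8 B6 D8 D9

149579361605849 in hexadecimal, padded to 48 bits, is 0x880AA8B6D8D9.
Split into bytes (most-significant first): 88 0A A8 B6 D8 D9.
Big-endian: lowest address holds the most-significant byte.
So the memory order matches the most-significant-first order: 88 0A A8 B6 D8 D9.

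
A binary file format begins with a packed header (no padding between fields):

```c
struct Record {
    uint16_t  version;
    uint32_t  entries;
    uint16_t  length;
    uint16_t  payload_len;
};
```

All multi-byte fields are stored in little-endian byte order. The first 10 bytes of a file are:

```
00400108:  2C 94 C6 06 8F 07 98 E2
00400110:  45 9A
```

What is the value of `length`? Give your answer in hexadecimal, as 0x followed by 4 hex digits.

0xE298

`length` follows `version` (2 B), `entries` (4 B), so it starts at offset 2 + 4 = 6 and occupies 2 bytes.
Bytes at offsets 6..7: 98 E2.
Little-endian: lowest address holds the least-significant byte.
Reassemble most-significant byte first: E2 98 → 0xE298.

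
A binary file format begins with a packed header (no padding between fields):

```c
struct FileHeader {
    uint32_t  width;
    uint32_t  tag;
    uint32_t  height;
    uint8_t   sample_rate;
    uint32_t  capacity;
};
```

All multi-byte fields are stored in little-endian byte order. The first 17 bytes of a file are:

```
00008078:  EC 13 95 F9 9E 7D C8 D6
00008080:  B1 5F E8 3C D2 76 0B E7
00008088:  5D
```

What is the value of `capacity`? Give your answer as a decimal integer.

1575422838

`capacity` follows `width` (4 B), `tag` (4 B), `height` (4 B), `sample_rate` (1 B), so it starts at offset 4 + 4 + 4 + 1 = 13 and occupies 4 bytes.
Bytes at offsets 13..16: 76 0B E7 5D.
Little-endian: lowest address holds the least-significant byte.
Reassemble most-significant byte first: 5D E7 0B 76 → 0x5DE70B76.
0x5DE70B76 = 1575422838.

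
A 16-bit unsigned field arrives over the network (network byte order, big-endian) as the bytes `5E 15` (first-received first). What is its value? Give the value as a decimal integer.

24085

In big-endian order the high byte comes first in memory.
The bytes are already most-significant first: 0x5E15.
0x5E15 = 24085.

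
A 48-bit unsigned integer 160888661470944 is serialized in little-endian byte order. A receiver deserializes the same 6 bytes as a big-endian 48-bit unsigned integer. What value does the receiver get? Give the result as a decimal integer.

247315018240914

160888661470944 in 48-bit hexadecimal is 0x9253CF83EEE0.
Stored little-endian, the bytes at ascending addresses are E0 EE 83 CF 53 92.
Read back as big-endian, the last byte is least significant, giving 0xE0EE83CF5392.
0xE0EE83CF5392 = 247315018240914.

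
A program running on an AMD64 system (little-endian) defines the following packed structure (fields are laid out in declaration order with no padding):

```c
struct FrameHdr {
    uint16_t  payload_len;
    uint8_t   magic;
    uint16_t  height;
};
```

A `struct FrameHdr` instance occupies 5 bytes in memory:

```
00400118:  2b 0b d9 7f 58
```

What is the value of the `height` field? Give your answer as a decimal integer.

22655

`height` follows `payload_len` (2 B), `magic` (1 B), so it starts at offset 2 + 1 = 3 and occupies 2 bytes.
Bytes at offsets 3..4: 7F 58.
In little-endian order the low byte comes first in memory.
Reassemble most-significant byte first: 58 7F → 0x587F.
0x587F = 22655.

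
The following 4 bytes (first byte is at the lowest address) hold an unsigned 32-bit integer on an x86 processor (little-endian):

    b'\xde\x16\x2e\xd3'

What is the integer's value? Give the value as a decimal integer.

Little-endian: lowest address holds the least-significant byte.
Reassemble most-significant byte first: D3 2E 16 DE → 0xD32E16DE.
0xD32E16DE = 3543013086.

3543013086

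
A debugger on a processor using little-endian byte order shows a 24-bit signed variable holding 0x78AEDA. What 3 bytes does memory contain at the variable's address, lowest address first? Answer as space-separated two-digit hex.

Split into bytes (most-significant first): 78 AE DA.
Little-endian stores the least-significant byte at the lowest address.
So at ascending addresses the bytes are DA AE 78.

DA AE 78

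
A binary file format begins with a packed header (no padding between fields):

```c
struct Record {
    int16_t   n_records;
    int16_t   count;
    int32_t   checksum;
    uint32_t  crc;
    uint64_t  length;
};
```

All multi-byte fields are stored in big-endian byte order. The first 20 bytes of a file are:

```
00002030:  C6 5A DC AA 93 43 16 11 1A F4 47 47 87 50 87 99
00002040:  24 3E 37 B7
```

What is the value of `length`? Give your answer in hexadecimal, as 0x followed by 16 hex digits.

0x87508799243E37B7

`length` follows `n_records` (2 B), `count` (2 B), `checksum` (4 B), `crc` (4 B), so it starts at offset 2 + 2 + 4 + 4 = 12 and occupies 8 bytes.
Bytes at offsets 12..19: 87 50 87 99 24 3E 37 B7.
In big-endian order the high byte comes first in memory.
The bytes are already most-significant first: 0x87508799243E37B7.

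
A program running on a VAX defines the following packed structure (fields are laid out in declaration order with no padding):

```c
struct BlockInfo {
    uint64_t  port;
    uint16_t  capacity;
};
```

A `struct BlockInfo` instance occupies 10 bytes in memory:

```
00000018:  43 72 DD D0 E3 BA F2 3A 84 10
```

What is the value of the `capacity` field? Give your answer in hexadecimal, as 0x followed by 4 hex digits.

0x1084

`capacity` follows `port` (8 bytes), so it starts at byte offset 8 and occupies 2 bytes.
Bytes at offsets 8..9: 84 10.
Little-endian: lowest address holds the least-significant byte.
Reassemble most-significant byte first: 10 84 → 0x1084.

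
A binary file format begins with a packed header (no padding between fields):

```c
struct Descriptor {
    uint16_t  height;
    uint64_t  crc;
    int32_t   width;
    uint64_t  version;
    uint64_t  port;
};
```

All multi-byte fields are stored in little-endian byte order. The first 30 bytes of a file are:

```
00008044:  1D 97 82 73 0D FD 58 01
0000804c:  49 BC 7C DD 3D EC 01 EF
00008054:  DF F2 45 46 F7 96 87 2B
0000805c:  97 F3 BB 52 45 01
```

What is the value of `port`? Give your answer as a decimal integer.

91570334630095751

`port` follows `height` (2 B), `crc` (8 B), `width` (4 B), `version` (8 B), so it starts at offset 2 + 8 + 4 + 8 = 22 and occupies 8 bytes.
Bytes at offsets 22..29: 87 2B 97 F3 BB 52 45 01.
Little-endian stores the least-significant byte at the lowest address.
Reassemble most-significant byte first: 01 45 52 BB F3 97 2B 87 → 0x014552BBF3972B87.
0x014552BBF3972B87 = 91570334630095751.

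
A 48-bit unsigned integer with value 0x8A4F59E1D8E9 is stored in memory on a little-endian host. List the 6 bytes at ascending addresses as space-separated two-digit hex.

Split into bytes (most-significant first): 8A 4F 59 E1 D8 E9.
Little-endian stores the least-significant byte at the lowest address.
So at ascending addresses the bytes are E9 D8 E1 59 4F 8A.

E9 D8 E1 59 4F 8A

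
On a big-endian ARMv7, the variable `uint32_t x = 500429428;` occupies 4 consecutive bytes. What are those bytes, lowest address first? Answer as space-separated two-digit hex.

500429428 in hexadecimal, padded to 32 bits, is 0x1DD3F274.
Split into bytes (most-significant first): 1D D3 F2 74.
In big-endian order the high byte comes first in memory.
So the memory order matches the most-significant-first order: 1D D3 F2 74.

1D D3 F2 74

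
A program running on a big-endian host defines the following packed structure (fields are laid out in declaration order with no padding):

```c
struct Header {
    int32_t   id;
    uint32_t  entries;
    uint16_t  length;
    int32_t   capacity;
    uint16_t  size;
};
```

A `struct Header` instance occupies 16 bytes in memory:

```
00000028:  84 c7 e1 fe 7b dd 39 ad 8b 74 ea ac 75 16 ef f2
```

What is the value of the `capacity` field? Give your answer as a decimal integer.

-357796586

`capacity` follows `id` (4 B), `entries` (4 B), `length` (2 B), so it starts at offset 4 + 4 + 2 = 10 and occupies 4 bytes.
Bytes at offsets 10..13: EA AC 75 16.
Big-endian stores the most-significant byte at the lowest address.
The bytes are already most-significant first: 0xEAAC7516.
Top bit is set, so as a signed 32-bit value this is 0xEAAC7516 − 2^32 = -357796586.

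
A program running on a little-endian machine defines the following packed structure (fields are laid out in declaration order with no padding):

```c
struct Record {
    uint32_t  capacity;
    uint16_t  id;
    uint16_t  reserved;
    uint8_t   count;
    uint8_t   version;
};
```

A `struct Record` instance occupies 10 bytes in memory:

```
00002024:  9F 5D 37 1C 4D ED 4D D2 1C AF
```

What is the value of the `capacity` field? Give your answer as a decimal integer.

`capacity` is the first field, at byte offset 0, occupying 4 bytes.
Bytes at offsets 0..3: 9F 5D 37 1C.
In little-endian order the low byte comes first in memory.
Reassemble most-significant byte first: 1C 37 5D 9F → 0x1C375D9F.
0x1C375D9F = 473390495.

473390495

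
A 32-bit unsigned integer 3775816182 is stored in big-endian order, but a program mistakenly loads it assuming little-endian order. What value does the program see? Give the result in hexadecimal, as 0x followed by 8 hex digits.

3775816182 in 32-bit hexadecimal is 0xE10E61F6.
Stored big-endian, the bytes at ascending addresses are E1 0E 61 F6.
Read back as little-endian, the first byte is least significant, giving 0xF6610EE1.

0xF6610EE1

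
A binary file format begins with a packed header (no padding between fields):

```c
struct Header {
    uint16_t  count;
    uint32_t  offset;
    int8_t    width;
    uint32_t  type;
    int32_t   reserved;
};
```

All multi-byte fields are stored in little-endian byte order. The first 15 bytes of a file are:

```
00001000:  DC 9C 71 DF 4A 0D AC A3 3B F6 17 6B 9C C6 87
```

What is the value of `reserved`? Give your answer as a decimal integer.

-2017026965

`reserved` follows `count` (2 B), `offset` (4 B), `width` (1 B), `type` (4 B), so it starts at offset 2 + 4 + 1 + 4 = 11 and occupies 4 bytes.
Bytes at offsets 11..14: 6B 9C C6 87.
Little-endian stores the least-significant byte at the lowest address.
Reassemble most-significant byte first: 87 C6 9C 6B → 0x87C69C6B.
Top bit is set, so as a signed 32-bit value this is 0x87C69C6B − 2^32 = -2017026965.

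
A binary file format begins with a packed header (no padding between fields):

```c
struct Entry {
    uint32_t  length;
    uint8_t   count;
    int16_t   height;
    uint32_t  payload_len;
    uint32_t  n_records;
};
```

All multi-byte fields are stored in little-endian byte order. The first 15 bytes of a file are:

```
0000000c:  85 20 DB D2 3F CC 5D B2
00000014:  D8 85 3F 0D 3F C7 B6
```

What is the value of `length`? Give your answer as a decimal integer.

3537576069

`length` is the first field, at byte offset 0, occupying 4 bytes.
Bytes at offsets 0..3: 85 20 DB D2.
Little-endian stores the least-significant byte at the lowest address.
Reassemble most-significant byte first: D2 DB 20 85 → 0xD2DB2085.
0xD2DB2085 = 3537576069.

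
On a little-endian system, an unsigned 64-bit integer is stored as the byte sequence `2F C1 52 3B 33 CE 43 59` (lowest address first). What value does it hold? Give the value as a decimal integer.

6432211412249133359

Little-endian stores the least-significant byte at the lowest address.
Reassemble most-significant byte first: 59 43 CE 33 3B 52 C1 2F → 0x5943CE333B52C12F.
0x5943CE333B52C12F = 6432211412249133359.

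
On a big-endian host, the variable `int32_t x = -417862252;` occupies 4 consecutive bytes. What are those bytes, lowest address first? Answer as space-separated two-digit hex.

Two's complement of -417862252 in 32 bits: 417862252 = 0x18E8126C; invert → 0xE717ED93; add 1 → 0xE717ED94.
Split into bytes (most-significant first): E7 17 ED 94.
Big-endian: lowest address holds the most-significant byte.
So the memory order matches the most-significant-first order: E7 17 ED 94.

E7 17 ED 94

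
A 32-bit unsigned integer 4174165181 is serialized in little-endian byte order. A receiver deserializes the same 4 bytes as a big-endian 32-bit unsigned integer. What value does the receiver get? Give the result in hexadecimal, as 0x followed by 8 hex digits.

4174165181 in 32-bit hexadecimal is 0xF8CCB4BD.
Stored little-endian, the bytes at ascending addresses are BD B4 CC F8.
Read back as big-endian, the last byte is least significant, giving 0xBDB4CCF8.

0xBDB4CCF8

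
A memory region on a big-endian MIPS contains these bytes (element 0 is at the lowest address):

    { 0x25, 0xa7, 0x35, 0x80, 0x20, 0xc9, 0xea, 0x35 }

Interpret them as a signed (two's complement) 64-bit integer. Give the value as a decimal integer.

2713196124936202805

Big-endian: lowest address holds the most-significant byte.
The bytes are already most-significant first: 0x25A7358020C9EA35.
0x25A7358020C9EA35 = 2713196124936202805.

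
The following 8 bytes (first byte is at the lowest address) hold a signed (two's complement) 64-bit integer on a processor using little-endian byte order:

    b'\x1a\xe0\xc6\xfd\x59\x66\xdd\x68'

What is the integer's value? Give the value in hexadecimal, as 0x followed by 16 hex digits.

0x68DD6659FDC6E01A

Little-endian: lowest address holds the least-significant byte.
Reassemble most-significant byte first: 68 DD 66 59 FD C6 E0 1A → 0x68DD6659FDC6E01A.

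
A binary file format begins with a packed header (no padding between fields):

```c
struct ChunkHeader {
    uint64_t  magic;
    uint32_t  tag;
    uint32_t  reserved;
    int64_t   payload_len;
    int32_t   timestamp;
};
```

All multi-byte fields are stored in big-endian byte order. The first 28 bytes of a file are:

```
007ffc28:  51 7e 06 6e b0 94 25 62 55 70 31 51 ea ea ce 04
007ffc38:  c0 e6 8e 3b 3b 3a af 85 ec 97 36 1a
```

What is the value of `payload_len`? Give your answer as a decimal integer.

-4546790388736020603

`payload_len` follows `magic` (8 B), `tag` (4 B), `reserved` (4 B), so it starts at offset 8 + 4 + 4 = 16 and occupies 8 bytes.
Bytes at offsets 16..23: C0 E6 8E 3B 3B 3A AF 85.
In big-endian order the high byte comes first in memory.
The bytes are already most-significant first: 0xC0E68E3B3B3AAF85.
Top bit is set, so as a signed 64-bit value this is 0xC0E68E3B3B3AAF85 − 2^64 = -4546790388736020603.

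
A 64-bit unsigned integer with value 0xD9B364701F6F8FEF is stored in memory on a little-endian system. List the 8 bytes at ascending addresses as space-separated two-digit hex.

EF 8F 6F 1F 70 64 B3 D9

Split into bytes (most-significant first): D9 B3 64 70 1F 6F 8F EF.
Little-endian stores the least-significant byte at the lowest address.
So at ascending addresses the bytes are EF 8F 6F 1F 70 64 B3 D9.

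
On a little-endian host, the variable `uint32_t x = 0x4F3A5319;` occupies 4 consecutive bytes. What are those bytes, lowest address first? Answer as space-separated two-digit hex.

Split into bytes (most-significant first): 4F 3A 53 19.
Little-endian: lowest address holds the least-significant byte.
So at ascending addresses the bytes are 19 53 3A 4F.

19 53 3A 4F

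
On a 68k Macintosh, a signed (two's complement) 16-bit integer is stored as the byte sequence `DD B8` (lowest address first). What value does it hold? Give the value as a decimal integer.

-8776

Big-endian: lowest address holds the most-significant byte.
The bytes are already most-significant first: 0xDDB8.
Top bit is set, so as a signed 16-bit value this is 0xDDB8 − 2^16 = -8776.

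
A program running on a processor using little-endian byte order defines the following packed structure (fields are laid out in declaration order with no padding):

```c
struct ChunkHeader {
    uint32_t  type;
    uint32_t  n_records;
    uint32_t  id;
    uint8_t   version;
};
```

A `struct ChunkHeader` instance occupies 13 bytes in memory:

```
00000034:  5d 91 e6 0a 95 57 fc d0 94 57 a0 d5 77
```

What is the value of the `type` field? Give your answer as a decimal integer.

`type` is the first field, at byte offset 0, occupying 4 bytes.
Bytes at offsets 0..3: 5D 91 E6 0A.
Little-endian: lowest address holds the least-significant byte.
Reassemble most-significant byte first: 0A E6 91 5D → 0x0AE6915D.
0x0AE6915D = 182882653.

182882653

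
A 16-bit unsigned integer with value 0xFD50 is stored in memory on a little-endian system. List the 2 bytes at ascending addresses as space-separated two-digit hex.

Split into bytes (most-significant first): FD 50.
Little-endian stores the least-significant byte at the lowest address.
So at ascending addresses the bytes are 50 FD.

50 FD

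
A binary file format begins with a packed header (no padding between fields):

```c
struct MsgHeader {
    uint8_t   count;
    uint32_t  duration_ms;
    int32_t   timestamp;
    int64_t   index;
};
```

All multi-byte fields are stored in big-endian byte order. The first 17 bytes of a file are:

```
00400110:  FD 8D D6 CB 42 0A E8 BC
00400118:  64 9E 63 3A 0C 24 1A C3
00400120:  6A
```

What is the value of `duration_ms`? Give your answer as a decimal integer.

2379664194

`duration_ms` follows `count` (1 byte), so it starts at byte offset 1 and occupies 4 bytes.
Bytes at offsets 1..4: 8D D6 CB 42.
Big-endian stores the most-significant byte at the lowest address.
The bytes are already most-significant first: 0x8DD6CB42.
0x8DD6CB42 = 2379664194.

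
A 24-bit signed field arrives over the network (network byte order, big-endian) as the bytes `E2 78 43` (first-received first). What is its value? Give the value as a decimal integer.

Big-endian stores the most-significant byte at the lowest address.
The bytes are already most-significant first: 0xE27843.
Top bit is set, so as a signed 24-bit value this is 0xE27843 − 2^24 = -1935293.

-1935293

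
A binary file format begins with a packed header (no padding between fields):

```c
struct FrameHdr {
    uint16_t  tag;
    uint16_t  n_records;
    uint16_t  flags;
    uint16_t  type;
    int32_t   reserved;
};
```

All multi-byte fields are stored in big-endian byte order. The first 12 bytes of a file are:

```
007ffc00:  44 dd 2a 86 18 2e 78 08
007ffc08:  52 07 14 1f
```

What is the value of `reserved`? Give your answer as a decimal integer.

1376195615

`reserved` follows `tag` (2 B), `n_records` (2 B), `flags` (2 B), `type` (2 B), so it starts at offset 2 + 2 + 2 + 2 = 8 and occupies 4 bytes.
Bytes at offsets 8..11: 52 07 14 1F.
Big-endian stores the most-significant byte at the lowest address.
The bytes are already most-significant first: 0x5207141F.
0x5207141F = 1376195615.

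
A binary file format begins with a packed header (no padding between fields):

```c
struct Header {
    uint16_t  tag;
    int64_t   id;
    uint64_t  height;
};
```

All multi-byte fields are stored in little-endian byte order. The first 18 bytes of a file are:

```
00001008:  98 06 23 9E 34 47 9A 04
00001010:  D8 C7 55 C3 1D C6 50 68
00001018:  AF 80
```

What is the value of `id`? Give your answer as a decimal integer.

`id` follows `tag` (2 bytes), so it starts at byte offset 2 and occupies 8 bytes.
Bytes at offsets 2..9: 23 9E 34 47 9A 04 D8 C7.
In little-endian order the low byte comes first in memory.
Reassemble most-significant byte first: C7 D8 04 9A 47 34 9E 23 → 0xC7D8049A47349E23.
Top bit is set, so as a signed 64-bit value this is 0xC7D8049A47349E23 − 2^64 = -4046479204526285277.

-4046479204526285277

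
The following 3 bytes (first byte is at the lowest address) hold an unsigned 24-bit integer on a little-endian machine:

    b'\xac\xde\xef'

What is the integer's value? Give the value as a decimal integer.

Little-endian: lowest address holds the least-significant byte.
Reassemble most-significant byte first: EF DE AC → 0xEFDEAC.
0xEFDEAC = 15720108.

15720108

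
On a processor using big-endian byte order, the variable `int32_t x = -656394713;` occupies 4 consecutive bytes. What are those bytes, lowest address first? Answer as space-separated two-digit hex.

D8 E0 36 27

Two's complement of -656394713 in 32 bits: 656394713 = 0x271FC9D9; invert → 0xD8E03626; add 1 → 0xD8E03627.
Split into bytes (most-significant first): D8 E0 36 27.
Big-endian stores the most-significant byte at the lowest address.
So the memory order matches the most-significant-first order: D8 E0 36 27.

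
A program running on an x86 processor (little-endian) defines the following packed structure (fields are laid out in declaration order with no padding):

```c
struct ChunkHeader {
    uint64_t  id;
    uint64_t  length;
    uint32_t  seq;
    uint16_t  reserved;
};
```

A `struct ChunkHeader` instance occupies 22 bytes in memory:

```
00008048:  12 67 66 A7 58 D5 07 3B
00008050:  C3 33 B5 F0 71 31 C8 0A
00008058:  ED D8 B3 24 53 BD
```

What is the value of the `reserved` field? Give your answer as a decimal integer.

`reserved` follows `id` (8 B), `length` (8 B), `seq` (4 B), so it starts at offset 8 + 8 + 4 = 20 and occupies 2 bytes.
Bytes at offsets 20..21: 53 BD.
Little-endian: lowest address holds the least-significant byte.
Reassemble most-significant byte first: BD 53 → 0xBD53.
0xBD53 = 48467.

48467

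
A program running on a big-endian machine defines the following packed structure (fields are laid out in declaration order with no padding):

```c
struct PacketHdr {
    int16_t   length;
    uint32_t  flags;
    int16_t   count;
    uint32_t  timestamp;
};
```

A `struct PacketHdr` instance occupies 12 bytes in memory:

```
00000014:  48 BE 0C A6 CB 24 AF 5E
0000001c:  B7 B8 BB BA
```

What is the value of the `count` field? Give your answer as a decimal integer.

-20642

`count` follows `length` (2 B), `flags` (4 B), so it starts at offset 2 + 4 = 6 and occupies 2 bytes.
Bytes at offsets 6..7: AF 5E.
In big-endian order the high byte comes first in memory.
The bytes are already most-significant first: 0xAF5E.
Top bit is set, so as a signed 16-bit value this is 0xAF5E − 2^16 = -20642.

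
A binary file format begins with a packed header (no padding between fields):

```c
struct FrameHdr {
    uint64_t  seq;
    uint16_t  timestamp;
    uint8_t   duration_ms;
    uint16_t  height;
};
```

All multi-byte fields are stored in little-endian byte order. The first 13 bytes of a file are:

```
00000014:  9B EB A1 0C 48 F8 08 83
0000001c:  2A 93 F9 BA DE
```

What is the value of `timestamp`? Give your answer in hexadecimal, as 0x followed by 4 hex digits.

`timestamp` follows `seq` (8 bytes), so it starts at byte offset 8 and occupies 2 bytes.
Bytes at offsets 8..9: 2A 93.
In little-endian order the low byte comes first in memory.
Reassemble most-significant byte first: 93 2A → 0x932A.

0x932A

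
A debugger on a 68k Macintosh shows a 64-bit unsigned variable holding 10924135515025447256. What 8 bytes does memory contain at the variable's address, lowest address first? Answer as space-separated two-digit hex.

97 9A 53 5F 53 52 19 58

10924135515025447256 in hexadecimal, padded to 64 bits, is 0x979A535F53521958.
Split into bytes (most-significant first): 97 9A 53 5F 53 52 19 58.
Big-endian stores the most-significant byte at the lowest address.
So the memory order matches the most-significant-first order: 97 9A 53 5F 53 52 19 58.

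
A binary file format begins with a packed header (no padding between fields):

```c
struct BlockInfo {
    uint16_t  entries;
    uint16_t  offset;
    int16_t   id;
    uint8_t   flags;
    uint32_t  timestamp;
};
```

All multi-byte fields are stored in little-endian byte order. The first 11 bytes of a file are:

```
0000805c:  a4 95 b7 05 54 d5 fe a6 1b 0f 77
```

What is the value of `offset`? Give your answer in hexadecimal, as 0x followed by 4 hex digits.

0x05B7

`offset` follows `entries` (2 bytes), so it starts at byte offset 2 and occupies 2 bytes.
Bytes at offsets 2..3: B7 05.
Little-endian: lowest address holds the least-significant byte.
Reassemble most-significant byte first: 05 B7 → 0x05B7.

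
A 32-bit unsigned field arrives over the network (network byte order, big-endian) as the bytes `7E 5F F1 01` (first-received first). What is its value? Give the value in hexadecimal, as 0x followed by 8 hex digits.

Big-endian: lowest address holds the most-significant byte.
The bytes are already most-significant first: 0x7E5FF101.

0x7E5FF101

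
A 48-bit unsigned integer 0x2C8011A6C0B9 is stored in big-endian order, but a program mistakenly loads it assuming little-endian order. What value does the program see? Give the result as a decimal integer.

204237071024172

Stored big-endian, the bytes at ascending addresses are 2C 80 11 A6 C0 B9.
Read back as little-endian, the first byte is least significant, giving 0xB9C0A611802C.
0xB9C0A611802C = 204237071024172.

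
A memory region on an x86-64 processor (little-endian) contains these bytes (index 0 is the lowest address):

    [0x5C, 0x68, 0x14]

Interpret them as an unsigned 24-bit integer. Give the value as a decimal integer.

Little-endian stores the least-significant byte at the lowest address.
Reassemble most-significant byte first: 14 68 5C → 0x14685C.
0x14685C = 1337436.

1337436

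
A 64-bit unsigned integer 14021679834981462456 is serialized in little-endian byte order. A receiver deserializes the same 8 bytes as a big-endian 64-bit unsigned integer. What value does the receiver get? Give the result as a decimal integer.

14021679834981462456 in 64-bit hexadecimal is 0xC29703851653F1B8.
Stored little-endian, the bytes at ascending addresses are B8 F1 53 16 85 03 97 C2.
Read back as big-endian, the last byte is least significant, giving 0xB8F15316850397C2.
0xB8F15316850397C2 = 13326524128551999426.

13326524128551999426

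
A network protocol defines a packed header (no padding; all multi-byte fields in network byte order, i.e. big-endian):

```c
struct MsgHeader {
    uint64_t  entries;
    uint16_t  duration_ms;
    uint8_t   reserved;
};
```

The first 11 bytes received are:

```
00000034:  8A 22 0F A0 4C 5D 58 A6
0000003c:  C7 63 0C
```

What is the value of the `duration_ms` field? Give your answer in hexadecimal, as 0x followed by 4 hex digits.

0xC763

`duration_ms` follows `entries` (8 bytes), so it starts at byte offset 8 and occupies 2 bytes.
Bytes at offsets 8..9: C7 63.
In big-endian order the high byte comes first in memory.
The bytes are already most-significant first: 0xC763.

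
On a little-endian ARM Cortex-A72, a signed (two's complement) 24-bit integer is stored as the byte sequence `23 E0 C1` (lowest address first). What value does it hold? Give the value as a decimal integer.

-4071389

In little-endian order the low byte comes first in memory.
Reassemble most-significant byte first: C1 E0 23 → 0xC1E023.
Top bit is set, so as a signed 24-bit value this is 0xC1E023 − 2^24 = -4071389.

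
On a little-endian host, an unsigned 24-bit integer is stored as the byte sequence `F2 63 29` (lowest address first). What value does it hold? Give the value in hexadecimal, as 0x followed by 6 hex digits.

In little-endian order the low byte comes first in memory.
Reassemble most-significant byte first: 29 63 F2 → 0x2963F2.

0x2963F2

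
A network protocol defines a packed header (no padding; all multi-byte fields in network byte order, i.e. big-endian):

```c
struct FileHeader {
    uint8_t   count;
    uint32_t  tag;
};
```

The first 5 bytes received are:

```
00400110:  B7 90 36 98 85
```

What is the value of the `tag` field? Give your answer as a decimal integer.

2419497093

`tag` follows `count` (1 byte), so it starts at byte offset 1 and occupies 4 bytes.
Bytes at offsets 1..4: 90 36 98 85.
Big-endian stores the most-significant byte at the lowest address.
The bytes are already most-significant first: 0x90369885.
0x90369885 = 2419497093.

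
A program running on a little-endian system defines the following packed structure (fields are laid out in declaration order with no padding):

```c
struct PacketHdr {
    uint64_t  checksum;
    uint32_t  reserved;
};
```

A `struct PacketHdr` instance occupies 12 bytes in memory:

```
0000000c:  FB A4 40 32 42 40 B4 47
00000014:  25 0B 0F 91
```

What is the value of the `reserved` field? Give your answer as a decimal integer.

`reserved` follows `checksum` (8 bytes), so it starts at byte offset 8 and occupies 4 bytes.
Bytes at offsets 8..11: 25 0B 0F 91.
Little-endian stores the least-significant byte at the lowest address.
Reassemble most-significant byte first: 91 0F 0B 25 → 0x910F0B25.
0x910F0B25 = 2433682213.

2433682213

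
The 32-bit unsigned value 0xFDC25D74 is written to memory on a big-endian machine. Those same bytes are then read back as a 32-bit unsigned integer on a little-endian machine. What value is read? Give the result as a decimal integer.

Stored big-endian, the bytes at ascending addresses are FD C2 5D 74.
Read back as little-endian, the first byte is least significant, giving 0x745DC2FD.
0x745DC2FD = 1952301821.

1952301821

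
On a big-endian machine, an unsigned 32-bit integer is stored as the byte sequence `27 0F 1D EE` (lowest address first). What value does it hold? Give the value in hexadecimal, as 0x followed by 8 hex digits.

0x270F1DEE

In big-endian order the high byte comes first in memory.
The bytes are already most-significant first: 0x270F1DEE.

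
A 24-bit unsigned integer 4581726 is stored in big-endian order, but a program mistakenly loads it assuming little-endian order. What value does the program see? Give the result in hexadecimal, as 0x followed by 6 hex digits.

0x5EE945

4581726 in 24-bit hexadecimal is 0x45E95E.
Stored big-endian, the bytes at ascending addresses are 45 E9 5E.
Read back as little-endian, the first byte is least significant, giving 0x5EE945.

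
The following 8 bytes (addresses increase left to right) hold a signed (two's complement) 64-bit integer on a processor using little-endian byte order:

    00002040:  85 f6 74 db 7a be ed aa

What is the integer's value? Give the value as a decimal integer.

Little-endian stores the least-significant byte at the lowest address.
Reassemble most-significant byte first: AA ED BE 7A DB 74 F6 85 → 0xAAEDBE7ADB74F685.
Top bit is set, so as a signed 64-bit value this is 0xAAEDBE7ADB74F685 − 2^64 = -6130034082904213883.

-6130034082904213883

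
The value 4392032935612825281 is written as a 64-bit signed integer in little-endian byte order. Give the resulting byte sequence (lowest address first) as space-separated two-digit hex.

C1 BE 04 59 AF A2 F3 3C

4392032935612825281 in hexadecimal, padded to 64 bits, is 0x3CF3A2AF5904BEC1.
Split into bytes (most-significant first): 3C F3 A2 AF 59 04 BE C1.
In little-endian order the low byte comes first in memory.
So at ascending addresses the bytes are C1 BE 04 59 AF A2 F3 3C.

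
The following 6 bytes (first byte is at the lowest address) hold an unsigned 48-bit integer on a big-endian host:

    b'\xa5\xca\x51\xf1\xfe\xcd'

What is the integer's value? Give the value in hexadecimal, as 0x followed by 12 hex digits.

0xA5CA51F1FECD

Big-endian: lowest address holds the most-significant byte.
The bytes are already most-significant first: 0xA5CA51F1FECD.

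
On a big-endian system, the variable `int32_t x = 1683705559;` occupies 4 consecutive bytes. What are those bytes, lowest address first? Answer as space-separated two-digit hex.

1683705559 in hexadecimal, padded to 32 bits, is 0x645B4ED7.
Split into bytes (most-significant first): 64 5B 4E D7.
Big-endian stores the most-significant byte at the lowest address.
So the memory order matches the most-significant-first order: 64 5B 4E D7.

64 5B 4E D7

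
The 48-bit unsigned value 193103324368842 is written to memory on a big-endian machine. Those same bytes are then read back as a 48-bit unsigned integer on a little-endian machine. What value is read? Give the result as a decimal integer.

193103324368842 in 48-bit hexadecimal is 0xAFA05F0DCFCA.
Stored big-endian, the bytes at ascending addresses are AF A0 5F 0D CF CA.
Read back as little-endian, the first byte is least significant, giving 0xCACF0D5FA0AF.
0xCACF0D5FA0AF = 222990631411887.

222990631411887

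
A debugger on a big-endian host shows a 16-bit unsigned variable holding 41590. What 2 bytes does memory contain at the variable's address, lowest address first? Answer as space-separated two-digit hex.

41590 in hexadecimal, padded to 16 bits, is 0xA276.
Split into bytes (most-significant first): A2 76.
In big-endian order the high byte comes first in memory.
So the memory order matches the most-significant-first order: A2 76.

A2 76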